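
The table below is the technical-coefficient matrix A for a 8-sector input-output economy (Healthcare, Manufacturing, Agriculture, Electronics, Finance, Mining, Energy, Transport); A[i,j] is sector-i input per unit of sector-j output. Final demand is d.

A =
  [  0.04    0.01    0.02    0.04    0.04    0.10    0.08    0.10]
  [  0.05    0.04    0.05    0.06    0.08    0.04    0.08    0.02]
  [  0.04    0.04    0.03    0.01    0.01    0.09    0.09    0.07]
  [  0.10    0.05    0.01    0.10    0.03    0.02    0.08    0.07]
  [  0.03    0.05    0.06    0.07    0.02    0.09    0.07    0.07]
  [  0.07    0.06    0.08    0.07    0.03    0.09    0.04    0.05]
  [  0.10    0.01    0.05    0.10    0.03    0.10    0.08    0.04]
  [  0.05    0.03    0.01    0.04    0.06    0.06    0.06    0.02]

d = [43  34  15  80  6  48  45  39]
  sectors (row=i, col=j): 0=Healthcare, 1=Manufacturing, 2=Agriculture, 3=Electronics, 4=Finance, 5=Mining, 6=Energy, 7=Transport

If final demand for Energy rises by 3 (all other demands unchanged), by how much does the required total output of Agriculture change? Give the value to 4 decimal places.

Form M = I − A:
  [  0.96   -0.01   -0.02   -0.04   -0.04   -0.10   -0.08   -0.10]
  [ -0.05    0.96   -0.05   -0.06   -0.08   -0.04   -0.08   -0.02]
  [ -0.04   -0.04    0.97   -0.01   -0.01   -0.09   -0.09   -0.07]
  [ -0.10   -0.05   -0.01    0.90   -0.03   -0.02   -0.08   -0.07]
  [ -0.03   -0.05   -0.06   -0.07    0.98   -0.09   -0.07   -0.07]
  [ -0.07   -0.06   -0.08   -0.07   -0.03    0.91   -0.04   -0.05]
  [ -0.10   -0.01   -0.05   -0.10   -0.03   -0.10    0.92   -0.04]
  [ -0.05   -0.03   -0.01   -0.04   -0.06   -0.06   -0.06    0.98]
Leontief inverse L = M⁻¹:
  [  1.0899    0.0374    0.0509    0.0901    0.0683    0.1590    0.1321    0.1404]
  [  0.0982    1.0668    0.0804    0.1101    0.1063    0.0976    0.1352    0.0635]
  [  0.0843    0.0633    1.0587    0.0536    0.0361    0.1434    0.1369    0.1048]
  [  0.1542    0.0766    0.0378    1.1552    0.0621    0.0787    0.1400    0.1167]
  [  0.0838    0.0801    0.0922    0.1227    1.0505    0.1500    0.1278    0.1134]
  [  0.1243    0.0920    0.1139    0.1233    0.0620    1.1545    0.1020    0.0990]
  [  0.1610    0.0423    0.0850    0.1604    0.0618    0.1697    1.1451    0.0946]
  [  0.0884    0.0515    0.0352    0.0805    0.0815    0.1060    0.1022    1.0541]
Total output x = L · d:
  x_0 = 1.0899·43 + 0.0374·34 + 0.0509·15 + 0.0901·80 + 0.0683·6 + 0.1590·48 + 0.1321·45 + 0.1404·39 = 75.5744
  x_1 = 0.0982·43 + 1.0668·34 + 0.0804·15 + 0.1101·80 + 0.1063·6 + 0.0976·48 + 0.1352·45 + 0.0635·39 = 64.3913
  x_2 = 0.0843·43 + 0.0633·34 + 1.0587·15 + 0.0536·80 + 0.0361·6 + 0.1434·48 + 0.1369·45 + 0.1048·39 = 43.2915
  x_3 = 0.1542·43 + 0.0766·34 + 0.0378·15 + 1.1552·80 + 0.0621·6 + 0.0787·48 + 0.1400·45 + 0.1167·39 = 117.2158
  x_4 = 0.0838·43 + 0.0801·34 + 0.0922·15 + 0.1227·80 + 1.0505·6 + 0.1500·48 + 0.1278·45 + 0.1134·39 = 41.1994
  x_5 = 0.1243·43 + 0.0920·34 + 0.1139·15 + 0.1233·80 + 0.0620·6 + 1.1545·48 + 0.1020·45 + 0.0990·39 = 84.2819
  x_6 = 0.1610·43 + 0.0423·34 + 0.0850·15 + 0.1604·80 + 0.0618·6 + 0.1697·48 + 1.1451·45 + 0.0946·39 = 86.2001
  x_7 = 0.0884·43 + 0.0515·34 + 0.0352·15 + 0.0805·80 + 0.0815·6 + 0.1060·48 + 0.1022·45 + 1.0541·39 = 63.8091
Δx_2 = L[2,6] · Δd_6 = 0.1369 · 3 = 0.4106

0.4106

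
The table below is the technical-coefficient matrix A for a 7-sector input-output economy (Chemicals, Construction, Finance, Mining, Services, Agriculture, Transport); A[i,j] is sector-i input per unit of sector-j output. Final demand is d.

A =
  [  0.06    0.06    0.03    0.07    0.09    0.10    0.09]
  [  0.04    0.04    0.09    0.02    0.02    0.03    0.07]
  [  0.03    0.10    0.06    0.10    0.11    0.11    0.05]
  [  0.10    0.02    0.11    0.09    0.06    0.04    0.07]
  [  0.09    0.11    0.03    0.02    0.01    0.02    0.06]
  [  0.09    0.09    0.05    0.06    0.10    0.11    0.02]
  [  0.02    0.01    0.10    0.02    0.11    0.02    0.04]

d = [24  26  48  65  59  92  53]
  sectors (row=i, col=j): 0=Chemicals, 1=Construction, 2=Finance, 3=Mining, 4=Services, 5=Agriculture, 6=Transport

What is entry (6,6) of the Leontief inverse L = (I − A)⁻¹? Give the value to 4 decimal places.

Form M = I − A:
  [  0.94   -0.06   -0.03   -0.07   -0.09   -0.10   -0.09]
  [ -0.04    0.96   -0.09   -0.02   -0.02   -0.03   -0.07]
  [ -0.03   -0.10    0.94   -0.10   -0.11   -0.11   -0.05]
  [ -0.10   -0.02   -0.11    0.91   -0.06   -0.04   -0.07]
  [ -0.09   -0.11   -0.03   -0.02    0.99   -0.02   -0.06]
  [ -0.09   -0.09   -0.05   -0.06   -0.10    0.89   -0.02]
  [ -0.02   -0.01   -0.10   -0.02   -0.11   -0.02    0.96]
Leontief inverse L = M⁻¹:
  [  1.1156    0.1142    0.0875    0.1143    0.1511    0.1517    0.1384]
  [  0.0697    1.0748    0.1273    0.0509    0.0631    0.0658    0.1006]
  [  0.0941    0.1632    1.1259    0.1518    0.1748    0.1683    0.1049]
  [  0.1543    0.0759    0.1682    1.1428    0.1269    0.0976    0.1221]
  [  0.1214    0.1425    0.0699    0.0490    1.0510    0.0551    0.0958]
  [  0.1504    0.1517    0.1072    0.1089    0.1615    1.1690    0.0731]
  [  0.0540    0.0516    0.1342    0.0504    0.1484    0.0541    1.0716]
Total output x = L · d:
  x_0 = 1.1156·24 + 0.1142·26 + 0.0875·48 + 0.1143·65 + 0.1511·59 + 0.1517·92 + 0.1384·53 = 71.5744
  x_1 = 0.0697·24 + 1.0748·26 + 0.1273·48 + 0.0509·65 + 0.0631·59 + 0.0658·92 + 0.1006·53 = 54.1375
  x_2 = 0.0941·24 + 0.1632·26 + 1.1259·48 + 0.1518·65 + 0.1748·59 + 0.1683·92 + 0.1049·53 = 101.7732
  x_3 = 0.1543·24 + 0.0759·26 + 0.1682·48 + 1.1428·65 + 0.1269·59 + 0.0976·92 + 0.1221·53 = 110.9724
  x_4 = 0.1214·24 + 0.1425·26 + 0.0699·48 + 0.0490·65 + 1.0510·59 + 0.0551·92 + 0.0958·53 = 85.3102
  x_5 = 0.1504·24 + 0.1517·26 + 0.1072·48 + 0.1089·65 + 0.1615·59 + 1.1690·92 + 0.0731·53 = 140.7301
  x_6 = 0.0540·24 + 0.0516·26 + 0.1342·48 + 0.0504·65 + 0.1484·59 + 0.0541·92 + 1.0716·53 = 82.8837

L[6,6] = 1.0716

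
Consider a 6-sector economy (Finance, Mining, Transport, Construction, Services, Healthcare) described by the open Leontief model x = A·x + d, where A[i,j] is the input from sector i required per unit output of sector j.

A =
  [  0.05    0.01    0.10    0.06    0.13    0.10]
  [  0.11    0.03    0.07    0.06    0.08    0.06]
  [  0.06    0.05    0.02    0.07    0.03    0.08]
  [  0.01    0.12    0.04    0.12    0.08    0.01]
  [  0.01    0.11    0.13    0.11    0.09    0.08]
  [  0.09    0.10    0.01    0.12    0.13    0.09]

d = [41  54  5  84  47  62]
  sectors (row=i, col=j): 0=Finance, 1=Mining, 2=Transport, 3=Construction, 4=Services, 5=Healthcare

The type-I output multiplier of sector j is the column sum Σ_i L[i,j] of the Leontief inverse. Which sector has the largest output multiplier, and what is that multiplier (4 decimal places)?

Form M = I − A:
  [  0.95   -0.01   -0.10   -0.06   -0.13   -0.10]
  [ -0.11    0.97   -0.07   -0.06   -0.08   -0.06]
  [ -0.06   -0.05    0.98   -0.07   -0.03   -0.08]
  [ -0.01   -0.12   -0.04    0.88   -0.08   -0.01]
  [ -0.01   -0.11   -0.13   -0.11    0.91   -0.08]
  [ -0.09   -0.10   -0.01   -0.12   -0.13    0.91]
Leontief inverse L = M⁻¹:
  [  1.0893    0.0751    0.1505    0.1380    0.2018    0.1571]
  [  0.1463    1.0825    0.1181    0.1269    0.1471    0.1122]
  [  0.0905    0.0919    1.0535    0.1226    0.0833    0.1173]
  [  0.0435    0.1711    0.0832    1.1810    0.1347    0.0482]
  [  0.0601    0.1809    0.1832    0.1958    1.1666    0.1393]
  [  0.1391    0.1758    0.0766    0.2127    0.2215    1.1543]
Total output x = L · d:
  x_0 = 1.0893·41 + 0.0751·54 + 0.1505·5 + 0.1380·84 + 0.2018·47 + 0.1571·62 = 80.2913
  x_1 = 0.1463·41 + 1.0825·54 + 0.1181·5 + 0.1269·84 + 0.1471·47 + 0.1122·62 = 89.5672
  x_2 = 0.0905·41 + 0.0919·54 + 1.0535·5 + 0.1226·84 + 0.0833·47 + 0.1173·62 = 35.4273
  x_3 = 0.0435·41 + 0.1711·54 + 0.0832·5 + 1.1810·84 + 0.1347·47 + 0.0482·62 = 119.9631
  x_4 = 0.0601·41 + 0.1809·54 + 0.1832·5 + 0.1958·84 + 1.1666·47 + 0.1393·62 = 93.0663
  x_5 = 0.1391·41 + 0.1758·54 + 0.0766·5 + 0.2127·84 + 0.2215·47 + 1.1543·62 = 115.4191
Output multipliers (column sums of L):
  Finance: 1.5687
  Mining: 1.7774
  Transport: 1.6651
  Construction: 1.9770
  Services: 1.9549
  Healthcare: 1.7284

Construction (1.9770)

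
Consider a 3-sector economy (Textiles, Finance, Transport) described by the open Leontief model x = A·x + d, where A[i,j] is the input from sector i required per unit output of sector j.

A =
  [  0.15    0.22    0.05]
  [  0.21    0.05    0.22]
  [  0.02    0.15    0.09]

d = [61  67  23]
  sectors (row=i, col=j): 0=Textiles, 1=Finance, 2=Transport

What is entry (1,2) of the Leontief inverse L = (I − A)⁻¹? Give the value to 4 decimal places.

L[1,2] = 0.2987

Form M = I − A:
  [  0.85   -0.22   -0.05]
  [ -0.21    0.95   -0.22]
  [ -0.02   -0.15    0.91]
Leontief inverse L = M⁻¹:
  [  1.2575    0.3141    0.1450]
  [  0.2957    1.1683    0.2987]
  [  0.0764    0.1995    1.1513]
Total output x = L · d:
  x_0 = 1.2575·61 + 0.3141·67 + 0.1450·23 = 101.0875
  x_1 = 0.2957·61 + 1.1683·67 + 0.2987·23 = 103.1781
  x_2 = 0.0764·61 + 0.1995·67 + 1.1513·23 = 44.5038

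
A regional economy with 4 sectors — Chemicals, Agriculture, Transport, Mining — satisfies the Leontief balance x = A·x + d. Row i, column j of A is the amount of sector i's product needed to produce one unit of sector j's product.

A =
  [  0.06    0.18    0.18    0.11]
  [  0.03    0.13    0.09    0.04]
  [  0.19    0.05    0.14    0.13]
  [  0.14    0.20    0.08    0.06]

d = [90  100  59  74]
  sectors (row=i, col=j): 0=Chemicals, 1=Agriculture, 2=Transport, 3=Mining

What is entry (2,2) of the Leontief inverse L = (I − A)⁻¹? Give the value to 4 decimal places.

L[2,2] = 1.2636

Form M = I − A:
  [  0.94   -0.18   -0.18   -0.11]
  [ -0.03    0.87   -0.09   -0.04]
  [ -0.19   -0.05    0.86   -0.13]
  [ -0.14   -0.20   -0.08    0.94]
Leontief inverse L = M⁻¹:
  [  1.1606    0.3003    0.2919    0.1890]
  [  0.0803    1.1932    0.1492    0.0808]
  [  0.2936    0.1832    1.2636    0.2169]
  [  0.2149    0.3142    0.1828    1.1276]
Total output x = L · d:
  x_0 = 1.1606·90 + 0.3003·100 + 0.2919·59 + 0.1890·74 = 165.6902
  x_1 = 0.0803·90 + 1.1932·100 + 0.1492·59 + 0.0808·74 = 141.3232
  x_2 = 0.2936·90 + 0.1832·100 + 1.2636·59 + 0.2169·74 = 135.3439
  x_3 = 0.2149·90 + 0.3142·100 + 0.1828·59 + 1.1276·74 = 144.9881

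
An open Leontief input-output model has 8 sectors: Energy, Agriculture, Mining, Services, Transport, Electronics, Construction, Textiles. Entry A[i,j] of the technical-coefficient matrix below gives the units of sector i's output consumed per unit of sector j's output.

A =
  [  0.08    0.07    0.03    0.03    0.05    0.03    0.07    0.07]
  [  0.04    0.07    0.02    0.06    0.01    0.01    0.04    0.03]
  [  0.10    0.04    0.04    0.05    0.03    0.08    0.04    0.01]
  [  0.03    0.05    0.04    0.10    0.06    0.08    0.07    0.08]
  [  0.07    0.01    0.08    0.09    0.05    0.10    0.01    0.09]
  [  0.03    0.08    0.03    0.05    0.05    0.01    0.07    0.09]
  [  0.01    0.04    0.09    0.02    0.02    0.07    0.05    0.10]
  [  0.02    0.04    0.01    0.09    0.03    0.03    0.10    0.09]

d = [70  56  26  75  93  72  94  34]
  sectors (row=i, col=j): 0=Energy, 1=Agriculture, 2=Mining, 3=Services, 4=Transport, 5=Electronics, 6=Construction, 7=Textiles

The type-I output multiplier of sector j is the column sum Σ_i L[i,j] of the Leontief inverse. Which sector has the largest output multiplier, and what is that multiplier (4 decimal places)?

Form M = I − A:
  [  0.92   -0.07   -0.03   -0.03   -0.05   -0.03   -0.07   -0.07]
  [ -0.04    0.93   -0.02   -0.06   -0.01   -0.01   -0.04   -0.03]
  [ -0.10   -0.04    0.96   -0.05   -0.03   -0.08   -0.04   -0.01]
  [ -0.03   -0.05   -0.04    0.90   -0.06   -0.08   -0.07   -0.08]
  [ -0.07   -0.01   -0.08   -0.09    0.95   -0.10   -0.01   -0.09]
  [ -0.03   -0.08   -0.03   -0.05   -0.05    0.99   -0.07   -0.09]
  [ -0.01   -0.04   -0.09   -0.02   -0.02   -0.07    0.95   -0.10]
  [ -0.02   -0.04   -0.01   -0.09   -0.03   -0.03   -0.10    0.91]
Leontief inverse L = M⁻¹:
  [  1.1123    0.1068    0.0603    0.0735    0.0759    0.0650    0.1129    0.1225]
  [  0.0599    1.0949    0.0387    0.0894    0.0267    0.0326    0.0680    0.0623]
  [  0.1322    0.0766    1.0673    0.0881    0.0564    0.1112    0.0792    0.0575]
  [  0.0659    0.0939    0.0770    1.1575    0.0938    0.1253    0.1229    0.1459]
  [  0.1108    0.0545    0.1133    0.1469    1.0856    0.1438    0.0642    0.1531]
  [  0.0584    0.1135    0.0588    0.0947    0.0739    1.0450    0.1111    0.1401]
  [  0.0395    0.0738    0.1160    0.0616    0.0434    0.1023    1.0915    0.1465]
  [  0.0450    0.0742    0.0408    0.1357    0.0557    0.0669    0.1442    1.1452]
Total output x = L · d:
  x_0 = 1.1123·70 + 0.1068·56 + 0.0603·26 + 0.0735·75 + 0.0759·93 + 0.0650·72 + 0.1129·94 + 0.1225·34 = 117.4356
  x_1 = 0.0599·70 + 1.0949·56 + 0.0387·26 + 0.0894·75 + 0.0267·93 + 0.0326·72 + 0.0680·94 + 0.0623·34 = 86.5531
  x_2 = 0.1322·70 + 0.0766·56 + 1.0673·26 + 0.0881·75 + 0.0564·93 + 0.1112·72 + 0.0792·94 + 0.0575·34 = 70.5568
  x_3 = 0.0659·70 + 0.0939·56 + 0.0770·26 + 1.1575·75 + 0.0938·93 + 0.1253·72 + 0.1229·94 + 0.1459·34 = 132.9473
  x_4 = 0.1108·70 + 0.0545·56 + 0.1133·26 + 0.1469·75 + 1.0856·93 + 0.1438·72 + 0.0642·94 + 0.1531·34 = 147.3291
  x_5 = 0.0584·70 + 0.1135·56 + 0.0588·26 + 0.0947·75 + 0.0739·93 + 1.0450·72 + 0.1111·94 + 0.1401·34 = 116.3814
  x_6 = 0.0395·70 + 0.0738·56 + 0.1160·26 + 0.0616·75 + 0.0434·93 + 0.1023·72 + 1.0915·94 + 0.1465·34 = 133.5186
  x_7 = 0.0450·70 + 0.0742·56 + 0.0408·26 + 0.1357·75 + 0.0557·93 + 0.0669·72 + 0.1442·94 + 1.1452·34 = 81.0383
Output multipliers (column sums of L):
  Energy: 1.6240
  Agriculture: 1.6883
  Mining: 1.5721
  Services: 1.8475
  Transport: 1.5113
  Electronics: 1.6920
  Construction: 1.7940
  Textiles: 1.9731

Textiles (1.9731)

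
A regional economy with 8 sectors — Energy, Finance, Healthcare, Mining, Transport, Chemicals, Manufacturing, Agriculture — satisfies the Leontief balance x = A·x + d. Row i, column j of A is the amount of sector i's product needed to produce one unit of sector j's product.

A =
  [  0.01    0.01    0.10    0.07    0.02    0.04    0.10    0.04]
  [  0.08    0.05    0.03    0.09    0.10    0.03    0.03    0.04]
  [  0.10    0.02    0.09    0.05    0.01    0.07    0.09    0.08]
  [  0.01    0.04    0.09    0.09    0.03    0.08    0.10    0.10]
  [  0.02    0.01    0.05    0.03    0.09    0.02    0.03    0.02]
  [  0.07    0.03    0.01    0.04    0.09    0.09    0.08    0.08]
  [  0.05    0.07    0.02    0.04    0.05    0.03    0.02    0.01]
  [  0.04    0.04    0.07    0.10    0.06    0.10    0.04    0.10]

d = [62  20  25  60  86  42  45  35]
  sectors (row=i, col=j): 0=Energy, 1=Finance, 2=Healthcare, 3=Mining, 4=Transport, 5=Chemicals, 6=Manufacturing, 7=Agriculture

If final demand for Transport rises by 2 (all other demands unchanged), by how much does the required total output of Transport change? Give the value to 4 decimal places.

Form M = I − A:
  [  0.99   -0.01   -0.10   -0.07   -0.02   -0.04   -0.10   -0.04]
  [ -0.08    0.95   -0.03   -0.09   -0.10   -0.03   -0.03   -0.04]
  [ -0.10   -0.02    0.91   -0.05   -0.01   -0.07   -0.09   -0.08]
  [ -0.01   -0.04   -0.09    0.91   -0.03   -0.08   -0.10   -0.10]
  [ -0.02   -0.01   -0.05   -0.03    0.91   -0.02   -0.03   -0.02]
  [ -0.07   -0.03   -0.01   -0.04   -0.09    0.91   -0.08   -0.08]
  [ -0.05   -0.07   -0.02   -0.04   -0.05   -0.03    0.98   -0.01]
  [ -0.04   -0.04   -0.07   -0.10   -0.06   -0.10   -0.04    0.90]
Leontief inverse L = M⁻¹:
  [  1.0460    0.0360    0.1407    0.1127    0.0538    0.0830    0.1441    0.0833]
  [  0.1118    1.0747    0.0786    0.1401    0.1434    0.0739    0.0798    0.0859]
  [  0.1441    0.0516    1.1453    0.1081    0.0548    0.1268    0.1501    0.1367]
  [  0.0589    0.0763    0.1452    1.1530    0.0830    0.1427    0.1602    0.1633]
  [  0.0407    0.0237    0.0773    0.0560    1.1157    0.0448    0.0574    0.0454]
  [  0.1064    0.0586    0.0556    0.0915    0.1407    1.1393    0.1296    0.1283]
  [  0.0729    0.0865    0.0491    0.0724    0.0799    0.0568    1.0510    0.0380]
  [  0.0870    0.0738    0.1285    0.1649    0.1158    0.1648    0.1044    1.1664]
Total output x = L · d:
  x_0 = 1.0460·62 + 0.0360·20 + 0.1407·25 + 0.1127·60 + 0.0538·86 + 0.0830·42 + 0.1441·45 + 0.0833·35 = 93.3593
  x_1 = 0.1118·62 + 1.0747·20 + 0.0786·25 + 0.1401·60 + 0.1434·86 + 0.0739·42 + 0.0798·45 + 0.0859·35 = 60.8373
  x_2 = 0.1441·62 + 0.0516·20 + 1.1453·25 + 0.1081·60 + 0.0548·86 + 0.1268·42 + 0.1501·45 + 0.1367·35 = 66.6653
  x_3 = 0.0589·62 + 0.0763·20 + 0.1452·25 + 1.1530·60 + 0.0830·86 + 0.1427·42 + 0.1602·45 + 0.1633·35 = 104.0410
  x_4 = 0.0407·62 + 0.0237·20 + 0.0773·25 + 0.0560·60 + 1.1157·86 + 0.0448·42 + 0.0574·45 + 0.0454·35 = 110.2935
  x_5 = 0.1064·62 + 0.0586·20 + 0.0556·25 + 0.0915·60 + 0.1407·86 + 1.1393·42 + 0.1296·45 + 0.1283·35 = 84.9242
  x_6 = 0.0729·62 + 0.0865·20 + 0.0491·25 + 0.0724·60 + 0.0799·86 + 0.0568·42 + 1.0510·45 + 0.0380·35 = 69.7017
  x_7 = 0.0870·62 + 0.0738·20 + 0.1285·25 + 0.1649·60 + 0.1158·86 + 0.1648·42 + 0.1044·45 + 1.1664·35 = 82.3740
Δx_4 = L[4,4] · Δd_4 = 1.1157 · 2 = 2.2314

2.2314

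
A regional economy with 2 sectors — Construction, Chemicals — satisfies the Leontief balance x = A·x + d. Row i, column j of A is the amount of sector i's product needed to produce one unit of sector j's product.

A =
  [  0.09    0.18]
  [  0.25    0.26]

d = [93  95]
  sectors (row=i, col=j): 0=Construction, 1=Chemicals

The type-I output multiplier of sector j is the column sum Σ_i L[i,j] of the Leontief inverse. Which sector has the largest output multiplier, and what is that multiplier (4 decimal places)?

Form M = I − A:
  [  0.91   -0.18]
  [ -0.25    0.74]
Leontief inverse L = M⁻¹:
  [  1.1776    0.2864]
  [  0.3978    1.4481]
Total output x = L · d:
  x_0 = 1.1776·93 + 0.2864·95 = 136.7282
  x_1 = 0.3978·93 + 1.4481·95 = 174.5703
Output multipliers (column sums of L):
  Construction: 1.5754
  Chemicals: 1.7346

Chemicals (1.7346)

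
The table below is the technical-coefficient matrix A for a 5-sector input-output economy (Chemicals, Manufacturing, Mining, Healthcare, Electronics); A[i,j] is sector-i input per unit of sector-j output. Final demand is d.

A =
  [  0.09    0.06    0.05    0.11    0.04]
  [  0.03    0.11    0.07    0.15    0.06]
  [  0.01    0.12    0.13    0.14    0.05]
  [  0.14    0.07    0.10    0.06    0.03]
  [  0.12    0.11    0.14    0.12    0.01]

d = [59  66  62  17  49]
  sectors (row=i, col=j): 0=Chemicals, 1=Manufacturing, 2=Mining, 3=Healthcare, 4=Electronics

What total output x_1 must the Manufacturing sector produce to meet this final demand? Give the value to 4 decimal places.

Form M = I − A:
  [  0.91   -0.06   -0.05   -0.11   -0.04]
  [ -0.03    0.89   -0.07   -0.15   -0.06]
  [ -0.01   -0.12    0.87   -0.14   -0.05]
  [ -0.14   -0.07   -0.10    0.94   -0.03]
  [ -0.12   -0.11   -0.14   -0.12    0.99]
Leontief inverse L = M⁻¹:
  [  1.1390    0.1125    0.1048    0.1750    0.0634]
  [  0.0876    1.1776    0.1406    0.2305    0.0890]
  [  0.0659    0.1956    1.2086    0.2295    0.0825]
  [  0.1889    0.1313    0.1616    1.1384    0.0582]
  [  0.1800    0.1881    0.2188    0.2173    1.0464]
Total output x = L · d:
  x_0 = 1.1390·59 + 0.1125·66 + 0.1048·62 + 0.1750·17 + 0.0634·49 = 87.2130
  x_1 = 0.0876·59 + 1.1776·66 + 0.1406·62 + 0.2305·17 + 0.0890·49 = 99.8808
  x_2 = 0.0659·59 + 0.1956·66 + 1.2086·62 + 0.2295·17 + 0.0825·49 = 99.6801
  x_3 = 0.1889·59 + 0.1313·66 + 0.1616·62 + 1.1384·17 + 0.0582·49 = 52.0389
  x_4 = 0.1800·59 + 0.1881·66 + 0.2188·62 + 0.2173·17 + 1.0464·49 = 91.5680

99.8808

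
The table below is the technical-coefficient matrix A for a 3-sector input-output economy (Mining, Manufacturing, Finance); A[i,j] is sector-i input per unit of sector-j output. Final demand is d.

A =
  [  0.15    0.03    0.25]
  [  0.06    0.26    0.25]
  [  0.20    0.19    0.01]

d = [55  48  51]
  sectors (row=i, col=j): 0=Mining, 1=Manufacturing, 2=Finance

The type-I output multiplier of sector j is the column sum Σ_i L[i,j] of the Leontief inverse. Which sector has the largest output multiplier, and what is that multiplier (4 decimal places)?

Finance (1.9421)

Form M = I − A:
  [  0.85   -0.03   -0.25]
  [ -0.06    0.74   -0.25]
  [ -0.20   -0.19    0.99]
Leontief inverse L = M⁻¹:
  [  1.2706    0.1432    0.3570]
  [  0.2029    1.4679    0.4219]
  [  0.2956    0.3106    1.1632]
Total output x = L · d:
  x_0 = 1.2706·55 + 0.1432·48 + 0.3570·51 = 94.9616
  x_1 = 0.2029·55 + 1.4679·48 + 0.4219·51 = 103.1365
  x_2 = 0.2956·55 + 0.3106·48 + 1.1632·51 = 90.4932
Output multipliers (column sums of L):
  Mining: 1.7691
  Manufacturing: 1.9217
  Finance: 1.9421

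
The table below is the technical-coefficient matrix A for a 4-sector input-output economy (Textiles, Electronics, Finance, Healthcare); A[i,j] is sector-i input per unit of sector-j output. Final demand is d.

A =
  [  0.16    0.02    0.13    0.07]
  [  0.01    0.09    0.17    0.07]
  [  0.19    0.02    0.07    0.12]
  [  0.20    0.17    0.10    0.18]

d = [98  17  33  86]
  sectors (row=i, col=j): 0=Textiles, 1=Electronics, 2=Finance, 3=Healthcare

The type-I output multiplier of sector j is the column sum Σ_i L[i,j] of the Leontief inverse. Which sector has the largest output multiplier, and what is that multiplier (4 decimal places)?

Form M = I − A:
  [  0.84   -0.02   -0.13   -0.07]
  [ -0.01    0.91   -0.17   -0.07]
  [ -0.19   -0.02    0.93   -0.12]
  [ -0.20   -0.17   -0.10    0.82]
Leontief inverse L = M⁻¹:
  [  1.2715    0.0592    0.2040    0.1434]
  [  0.1001    1.1324    0.2360    0.1398]
  [  0.3095    0.0697    1.1529    0.2011]
  [  0.3686    0.2577    0.2393    1.3080]
Total output x = L · d:
  x_0 = 1.2715·98 + 0.0592·17 + 0.2040·33 + 0.1434·86 = 144.6793
  x_1 = 0.1001·98 + 1.1324·17 + 0.2360·33 + 0.1398·86 = 48.8726
  x_2 = 0.3095·98 + 0.0697·17 + 1.1529·33 + 0.2011·86 = 86.8530
  x_3 = 0.3686·98 + 0.2577·17 + 0.2393·33 + 1.3080·86 = 160.8896
Output multipliers (column sums of L):
  Textiles: 2.0497
  Electronics: 1.5190
  Finance: 1.8322
  Healthcare: 1.7923

Textiles (2.0497)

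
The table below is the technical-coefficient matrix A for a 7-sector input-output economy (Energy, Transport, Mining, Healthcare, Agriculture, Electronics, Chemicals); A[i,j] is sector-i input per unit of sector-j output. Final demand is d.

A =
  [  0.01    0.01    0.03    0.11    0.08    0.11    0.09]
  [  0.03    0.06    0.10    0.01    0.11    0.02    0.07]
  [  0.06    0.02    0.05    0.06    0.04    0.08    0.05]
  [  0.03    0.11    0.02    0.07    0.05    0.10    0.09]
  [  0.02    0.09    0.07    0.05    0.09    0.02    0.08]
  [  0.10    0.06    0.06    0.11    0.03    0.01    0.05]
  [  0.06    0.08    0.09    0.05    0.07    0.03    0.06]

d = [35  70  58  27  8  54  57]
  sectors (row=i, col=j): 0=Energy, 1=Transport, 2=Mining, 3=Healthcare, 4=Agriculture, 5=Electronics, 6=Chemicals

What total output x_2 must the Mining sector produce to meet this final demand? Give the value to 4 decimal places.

Form M = I − A:
  [  0.99   -0.01   -0.03   -0.11   -0.08   -0.11   -0.09]
  [ -0.03    0.94   -0.10   -0.01   -0.11   -0.02   -0.07]
  [ -0.06   -0.02    0.95   -0.06   -0.04   -0.08   -0.05]
  [ -0.03   -0.11   -0.02    0.93   -0.05   -0.10   -0.09]
  [ -0.02   -0.09   -0.07   -0.05    0.91   -0.02   -0.08]
  [ -0.10   -0.06   -0.06   -0.11   -0.03    0.99   -0.05]
  [ -0.06   -0.08   -0.09   -0.05   -0.07   -0.03    0.94]
Leontief inverse L = M⁻¹:
  [  1.0477    0.0655    0.0757    0.1615    0.1281    0.1471    0.1434]
  [  0.0592    1.1017    0.1448    0.0491    0.1581    0.0522    0.1163]
  [  0.0895    0.0591    1.0858    0.1040    0.0794    0.1138    0.0935]
  [  0.0682    0.1646    0.0734    1.1196    0.1064    0.1365    0.1462]
  [  0.0504    0.1374    0.1178    0.0898    1.1418    0.0540    0.1300]
  [  0.1286    0.1058    0.1009    0.1575    0.0799    1.0553    0.1036]
  [  0.0920    0.1260    0.1370    0.0957    0.1225    0.0697    1.1126]
Total output x = L · d:
  x_0 = 1.0477·35 + 0.0655·70 + 0.0757·58 + 0.1615·27 + 0.1281·8 + 0.1471·54 + 0.1434·57 = 67.1496
  x_1 = 0.0592·35 + 1.1017·70 + 0.1448·58 + 0.0491·27 + 0.1581·8 + 0.0522·54 + 0.1163·57 = 99.6301
  x_2 = 0.0895·35 + 0.0591·70 + 1.0858·58 + 0.1040·27 + 0.0794·8 + 0.1138·54 + 0.0935·57 = 85.1600
  x_3 = 0.0682·35 + 0.1646·70 + 0.0734·58 + 1.1196·27 + 0.1064·8 + 0.1365·54 + 0.1462·57 = 64.9478
  x_4 = 0.0504·35 + 0.1374·70 + 0.1178·58 + 0.0898·27 + 1.1418·8 + 0.0540·54 + 0.1300·57 = 40.0960
  x_5 = 0.1286·35 + 0.1058·70 + 0.1009·58 + 0.1575·27 + 0.0799·8 + 1.0553·54 + 0.1036·57 = 85.5413
  x_6 = 0.0920·35 + 0.1260·70 + 0.1370·58 + 0.0957·27 + 0.1225·8 + 0.0697·54 + 1.1126·57 = 90.7278

85.1600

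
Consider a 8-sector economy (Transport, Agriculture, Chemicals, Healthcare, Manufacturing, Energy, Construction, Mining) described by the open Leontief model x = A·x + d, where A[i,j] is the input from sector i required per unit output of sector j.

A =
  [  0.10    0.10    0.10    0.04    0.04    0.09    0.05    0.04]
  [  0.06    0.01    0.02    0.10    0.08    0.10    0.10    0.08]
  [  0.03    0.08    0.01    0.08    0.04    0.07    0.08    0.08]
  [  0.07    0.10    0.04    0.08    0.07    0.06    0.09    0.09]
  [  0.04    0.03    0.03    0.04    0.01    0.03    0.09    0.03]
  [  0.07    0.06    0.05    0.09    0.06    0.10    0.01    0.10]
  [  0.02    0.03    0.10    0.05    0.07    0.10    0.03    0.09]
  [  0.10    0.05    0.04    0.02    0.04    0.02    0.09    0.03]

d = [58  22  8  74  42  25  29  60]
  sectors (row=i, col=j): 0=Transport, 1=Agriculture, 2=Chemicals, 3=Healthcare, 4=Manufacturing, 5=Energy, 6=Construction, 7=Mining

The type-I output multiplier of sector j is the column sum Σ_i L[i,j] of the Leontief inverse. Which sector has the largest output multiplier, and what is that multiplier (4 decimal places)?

Energy (2.1226)

Form M = I − A:
  [  0.90   -0.10   -0.10   -0.04   -0.04   -0.09   -0.05   -0.04]
  [ -0.06    0.99   -0.02   -0.10   -0.08   -0.10   -0.10   -0.08]
  [ -0.03   -0.08    0.99   -0.08   -0.04   -0.07   -0.08   -0.08]
  [ -0.07   -0.10   -0.04    0.92   -0.07   -0.06   -0.09   -0.09]
  [ -0.04   -0.03   -0.03   -0.04    0.99   -0.03   -0.09   -0.03]
  [ -0.07   -0.06   -0.05   -0.09   -0.06    0.90   -0.01   -0.10]
  [ -0.02   -0.03   -0.10   -0.05   -0.07   -0.10    0.97   -0.09]
  [ -0.10   -0.05   -0.04   -0.02   -0.04   -0.02   -0.09    0.97]
Leontief inverse L = M⁻¹:
  [  1.1698    0.1653    0.1550    0.1129    0.0988    0.1744    0.1225    0.1175]
  [  0.1273    1.0734    0.0773    0.1644    0.1353    0.1755    0.1674    0.1532]
  [  0.0886    0.1309    1.0570    0.1381    0.0908    0.1368    0.1413    0.1445]
  [  0.1437    0.1654    0.0996    1.1526    0.1322    0.1443    0.1691    0.1694]
  [  0.0755    0.0642    0.0632    0.0769    1.0428    0.0752    0.1271    0.0726]
  [  0.1410    0.1239    0.1010    0.1564    0.1147    1.1739    0.0815    0.1710]
  [  0.0782    0.0848    0.1424    0.1089    0.1169    0.1643    1.0924    0.1540]
  [  0.1471    0.0942    0.0835    0.0661    0.0798    0.0782    0.1388    1.0812]
Total output x = L · d:
  x_0 = 1.1698·58 + 0.1653·22 + 0.1550·8 + 0.1129·74 + 0.0988·42 + 0.1744·25 + 0.1225·29 + 0.1175·60 = 100.1959
  x_1 = 0.1273·58 + 1.0734·22 + 0.0773·8 + 0.1644·74 + 0.1353·42 + 0.1755·25 + 0.1674·29 + 0.1532·60 = 67.8991
  x_2 = 0.0886·58 + 0.1309·22 + 1.0570·8 + 0.1381·74 + 0.0908·42 + 0.1368·25 + 0.1413·29 + 0.1445·60 = 46.6925
  x_3 = 0.1437·58 + 0.1654·22 + 0.0996·8 + 1.1526·74 + 0.1322·42 + 0.1443·25 + 0.1691·29 + 0.1694·60 = 122.2885
  x_4 = 0.0755·58 + 0.0642·22 + 0.0632·8 + 0.0769·74 + 1.0428·42 + 0.0752·25 + 0.1271·29 + 0.0726·60 = 65.7049
  x_5 = 0.1410·58 + 0.1239·22 + 0.1010·8 + 0.1564·74 + 0.1147·42 + 1.1739·25 + 0.0815·29 + 0.1710·60 = 70.0694
  x_6 = 0.0782·58 + 0.0848·22 + 0.1424·8 + 0.1089·74 + 0.1169·42 + 0.1643·25 + 1.0924·29 + 0.1540·60 = 65.5297
  x_7 = 0.1471·58 + 0.0942·22 + 0.0835·8 + 0.0661·74 + 0.0798·42 + 0.0782·25 + 0.1388·29 + 1.0812·60 = 90.3663
Output multipliers (column sums of L):
  Transport: 1.9711
  Agriculture: 1.9021
  Chemicals: 1.7790
  Healthcare: 1.9762
  Manufacturing: 1.8113
  Energy: 2.1226
  Construction: 2.0401
  Mining: 2.0633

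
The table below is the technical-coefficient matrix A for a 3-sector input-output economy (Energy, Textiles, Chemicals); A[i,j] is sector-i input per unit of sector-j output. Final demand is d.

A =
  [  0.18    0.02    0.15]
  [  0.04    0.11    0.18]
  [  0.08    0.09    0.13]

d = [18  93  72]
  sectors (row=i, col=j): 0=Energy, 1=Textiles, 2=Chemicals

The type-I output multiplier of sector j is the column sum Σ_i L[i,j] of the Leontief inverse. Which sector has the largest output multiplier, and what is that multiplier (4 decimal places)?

Form M = I − A:
  [  0.82   -0.02   -0.15]
  [ -0.04    0.89   -0.18]
  [ -0.08   -0.09    0.87]
Leontief inverse L = M⁻¹:
  [  1.2439    0.0507    0.2250]
  [  0.0807    1.1509    0.2520]
  [  0.1227    0.1237    1.1962]
Total output x = L · d:
  x_0 = 1.2439·18 + 0.0507·93 + 0.2250·72 = 43.3033
  x_1 = 0.0807·18 + 1.1509·93 + 0.2520·72 = 126.6331
  x_2 = 0.1227·18 + 0.1237·93 + 1.1962·72 = 99.8405
Output multipliers (column sums of L):
  Energy: 1.4474
  Textiles: 1.3253
  Chemicals: 1.6732

Chemicals (1.6732)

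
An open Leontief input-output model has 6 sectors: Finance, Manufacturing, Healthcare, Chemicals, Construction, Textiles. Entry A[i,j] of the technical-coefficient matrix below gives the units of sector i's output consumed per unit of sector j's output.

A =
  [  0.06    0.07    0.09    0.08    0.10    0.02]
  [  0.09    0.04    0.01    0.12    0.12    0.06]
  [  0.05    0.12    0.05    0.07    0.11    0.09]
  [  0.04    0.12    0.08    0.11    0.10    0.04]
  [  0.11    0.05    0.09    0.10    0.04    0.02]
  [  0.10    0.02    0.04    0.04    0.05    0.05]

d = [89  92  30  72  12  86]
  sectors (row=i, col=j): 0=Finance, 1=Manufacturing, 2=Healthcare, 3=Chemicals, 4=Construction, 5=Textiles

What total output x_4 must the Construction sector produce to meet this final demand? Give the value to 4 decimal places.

Form M = I − A:
  [  0.94   -0.07   -0.09   -0.08   -0.10   -0.02]
  [ -0.09    0.96   -0.01   -0.12   -0.12   -0.06]
  [ -0.05   -0.12    0.95   -0.07   -0.11   -0.09]
  [ -0.04   -0.12   -0.08    0.89   -0.10   -0.04]
  [ -0.11   -0.05   -0.09   -0.10    0.96   -0.02]
  [ -0.10   -0.02   -0.04   -0.04   -0.05    0.95]
Leontief inverse L = M⁻¹:
  [  1.1149    0.1269    0.1375    0.1493    0.1661    0.0543]
  [  0.1475    1.0956    0.0628    0.1906    0.1841    0.0901]
  [  0.1167    0.1766    1.1006    0.1471    0.1823    0.1279]
  [  0.1047    0.1841    0.1324    1.1918    0.1774    0.0803]
  [  0.1601    0.1085    0.1376    0.1667    1.1078    0.0536]
  [  0.1382    0.0573    0.0750    0.0849    0.0948    1.0718]
Total output x = L · d:
  x_0 = 1.1149·89 + 0.1269·92 + 0.1375·30 + 0.1493·72 + 0.1661·12 + 0.0543·86 = 132.4365
  x_1 = 0.1475·89 + 1.0956·92 + 0.0628·30 + 0.1906·72 + 0.1841·12 + 0.0901·86 = 139.4887
  x_2 = 0.1167·89 + 0.1766·92 + 1.1006·30 + 0.1471·72 + 0.1823·12 + 0.1279·86 = 83.4290
  x_3 = 0.1047·89 + 0.1841·92 + 0.1324·30 + 1.1918·72 + 0.1774·12 + 0.0803·86 = 125.0649
  x_4 = 0.1601·89 + 0.1085·92 + 0.1376·30 + 0.1667·72 + 1.1078·12 + 0.0536·86 = 58.2735
  x_5 = 0.1382·89 + 0.0573·92 + 0.0750·30 + 0.0849·72 + 0.0948·12 + 1.0718·86 = 119.2493

58.2735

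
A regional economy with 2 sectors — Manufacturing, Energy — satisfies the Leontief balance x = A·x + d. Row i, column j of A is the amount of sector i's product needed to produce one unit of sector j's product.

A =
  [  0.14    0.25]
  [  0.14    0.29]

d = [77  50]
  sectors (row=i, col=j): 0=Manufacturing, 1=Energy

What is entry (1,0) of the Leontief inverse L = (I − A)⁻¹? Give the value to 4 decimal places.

L[1,0] = 0.2432

Form M = I − A:
  [  0.86   -0.25]
  [ -0.14    0.71]
Leontief inverse L = M⁻¹:
  [  1.2335    0.4343]
  [  0.2432    1.4941]
Total output x = L · d:
  x_0 = 1.2335·77 + 0.4343·50 = 116.6956
  x_1 = 0.2432·77 + 1.4941·50 = 93.4329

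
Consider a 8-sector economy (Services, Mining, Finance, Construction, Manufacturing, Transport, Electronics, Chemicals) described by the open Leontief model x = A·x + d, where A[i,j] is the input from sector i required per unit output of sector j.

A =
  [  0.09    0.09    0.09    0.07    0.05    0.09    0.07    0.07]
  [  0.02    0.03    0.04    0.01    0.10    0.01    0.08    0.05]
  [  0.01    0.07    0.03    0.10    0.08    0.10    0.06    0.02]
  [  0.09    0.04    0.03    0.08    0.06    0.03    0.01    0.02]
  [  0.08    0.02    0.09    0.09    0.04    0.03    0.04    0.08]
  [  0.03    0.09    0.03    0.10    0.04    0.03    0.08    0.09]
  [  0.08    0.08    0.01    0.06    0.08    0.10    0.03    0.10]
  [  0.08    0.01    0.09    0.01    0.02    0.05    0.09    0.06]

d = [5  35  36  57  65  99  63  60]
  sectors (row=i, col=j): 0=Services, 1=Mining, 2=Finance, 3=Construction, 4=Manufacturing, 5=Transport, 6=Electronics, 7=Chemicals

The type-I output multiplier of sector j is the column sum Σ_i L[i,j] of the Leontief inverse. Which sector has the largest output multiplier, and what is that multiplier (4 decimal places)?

Construction (1.9654)

Form M = I − A:
  [  0.91   -0.09   -0.09   -0.07   -0.05   -0.09   -0.07   -0.07]
  [ -0.02    0.97   -0.04   -0.01   -0.10   -0.01   -0.08   -0.05]
  [ -0.01   -0.07    0.97   -0.10   -0.08   -0.10   -0.06   -0.02]
  [ -0.09   -0.04   -0.03    0.92   -0.06   -0.03   -0.01   -0.02]
  [ -0.08   -0.02   -0.09   -0.09    0.96   -0.03   -0.04   -0.08]
  [ -0.03   -0.09   -0.03   -0.10   -0.04    0.97   -0.08   -0.09]
  [ -0.08   -0.08   -0.01   -0.06   -0.08   -0.10    0.97   -0.10]
  [ -0.08   -0.01   -0.09   -0.01   -0.02   -0.05   -0.09    0.94]
Leontief inverse L = M⁻¹:
  [  1.1581    0.1536    0.1484    0.1447    0.1185    0.1539    0.1375    0.1401]
  [  0.0610    1.0617    0.0749    0.0513    0.1367    0.0468    0.1152    0.0921]
  [  0.0617    0.1147    1.0706    0.1580    0.1304    0.1408    0.1055    0.0726]
  [  0.1339    0.0763    0.0676    1.1258    0.0988    0.0659    0.0467    0.0591]
  [  0.1354    0.0673    0.1365    0.1486    1.0899    0.0815    0.0890    0.1298]
  [  0.0864    0.1336    0.0747    0.1522    0.0928    1.0763    0.1293    0.1431]
  [  0.1427    0.1314    0.0660    0.1219    0.1348    0.1502    1.0905    0.1635]
  [  0.1277    0.0573    0.1298    0.0629    0.0661    0.1011    0.1367    1.1103]
Total output x = L · d:
  x_0 = 1.1581·5 + 0.1536·35 + 0.1484·36 + 0.1447·57 + 0.1185·65 + 0.1539·99 + 0.1375·63 + 0.1401·60 = 64.7687
  x_1 = 0.0610·5 + 1.0617·35 + 0.0749·36 + 0.0513·57 + 0.1367·65 + 0.0468·99 + 0.1152·63 + 0.0921·60 = 69.3761
  x_2 = 0.0617·5 + 0.1147·35 + 1.0706·36 + 0.1580·57 + 0.1304·65 + 0.1408·99 + 0.1055·63 + 0.0726·60 = 85.2932
  x_3 = 0.1339·5 + 0.0763·35 + 0.0676·36 + 1.1258·57 + 0.0988·65 + 0.0659·99 + 0.0467·63 + 0.0591·60 = 89.3875
  x_4 = 0.1354·5 + 0.0673·35 + 0.1365·36 + 0.1486·57 + 1.0899·65 + 0.0815·99 + 0.0890·63 + 0.1298·60 = 108.7192
  x_5 = 0.0864·5 + 0.1336·35 + 0.0747·36 + 0.1522·57 + 0.0928·65 + 1.0763·99 + 0.1293·63 + 0.1431·60 = 145.7887
  x_6 = 0.1427·5 + 0.1314·35 + 0.0660·36 + 0.1219·57 + 0.1348·65 + 0.1502·99 + 1.0905·63 + 0.1635·60 = 116.7719
  x_7 = 0.1277·5 + 0.0573·35 + 0.1298·36 + 0.0629·57 + 0.0661·65 + 0.1011·99 + 0.1367·63 + 1.1103·60 = 100.4455
Output multipliers (column sums of L):
  Services: 1.9069
  Mining: 1.7959
  Finance: 1.7685
  Construction: 1.9654
  Manufacturing: 1.8680
  Transport: 1.8165
  Electronics: 1.8504
  Chemicals: 1.9106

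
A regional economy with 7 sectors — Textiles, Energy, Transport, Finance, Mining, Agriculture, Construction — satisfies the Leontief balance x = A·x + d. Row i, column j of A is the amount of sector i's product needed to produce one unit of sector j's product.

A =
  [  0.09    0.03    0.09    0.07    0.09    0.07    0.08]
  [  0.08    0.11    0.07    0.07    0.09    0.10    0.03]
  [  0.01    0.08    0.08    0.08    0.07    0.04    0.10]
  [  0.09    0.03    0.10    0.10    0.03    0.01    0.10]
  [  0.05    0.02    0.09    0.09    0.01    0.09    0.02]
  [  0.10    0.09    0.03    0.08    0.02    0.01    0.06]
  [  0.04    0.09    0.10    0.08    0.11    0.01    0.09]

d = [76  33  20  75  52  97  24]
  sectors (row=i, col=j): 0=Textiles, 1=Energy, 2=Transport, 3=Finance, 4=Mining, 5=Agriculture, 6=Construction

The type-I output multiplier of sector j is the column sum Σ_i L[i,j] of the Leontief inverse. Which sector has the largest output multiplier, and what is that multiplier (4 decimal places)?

Form M = I − A:
  [  0.91   -0.03   -0.09   -0.07   -0.09   -0.07   -0.08]
  [ -0.08    0.89   -0.07   -0.07   -0.09   -0.10   -0.03]
  [ -0.01   -0.08    0.92   -0.08   -0.07   -0.04   -0.10]
  [ -0.09   -0.03   -0.10    0.90   -0.03   -0.01   -0.10]
  [ -0.05   -0.02   -0.09   -0.09    0.99   -0.09   -0.02]
  [ -0.10   -0.09   -0.03   -0.08   -0.02    0.99   -0.06]
  [ -0.04   -0.09   -0.10   -0.08   -0.11   -0.01    0.91]
Leontief inverse L = M⁻¹:
  [  1.1507    0.0891    0.1701    0.1498    0.1482    0.1137    0.1500]
  [  0.1495    1.1761    0.1512    0.1538    0.1499    0.1517    0.0987]
  [  0.0624    0.1379    1.1523    0.1518    0.1238    0.0793    0.1613]
  [  0.1427    0.0840    0.1763    1.1724    0.0883    0.0473    0.1686]
  [  0.0955    0.0640    0.1447    0.1471    1.0498    0.1167    0.0733]
  [  0.1511    0.1374    0.0941    0.1412    0.0710    1.0475    0.1143]
  [  0.0980    0.1520    0.1831    0.1609    0.1704    0.0585    1.1579]
Total output x = L · d:
  x_0 = 1.1507·76 + 0.0891·33 + 0.1701·20 + 0.1498·75 + 0.1482·52 + 0.1137·97 + 0.1500·24 = 127.3739
  x_1 = 0.1495·76 + 1.1761·33 + 0.1512·20 + 0.1538·75 + 0.1499·52 + 0.1517·97 + 0.0987·24 = 89.6043
  x_2 = 0.0624·76 + 0.1379·33 + 1.1523·20 + 0.1518·75 + 0.1238·52 + 0.0793·97 + 0.1613·24 = 61.7248
  x_3 = 0.1427·76 + 0.0840·33 + 0.1763·20 + 1.1724·75 + 0.0883·52 + 0.0473·97 + 0.1686·24 = 118.3002
  x_4 = 0.0955·76 + 0.0640·33 + 0.1447·20 + 0.1471·75 + 1.0498·52 + 0.1167·97 + 0.0733·24 = 90.9710
  x_5 = 0.1511·76 + 0.1374·33 + 0.0941·20 + 0.1412·75 + 0.0710·52 + 1.0475·97 + 0.1143·24 = 136.5331
  x_6 = 0.0980·76 + 0.1520·33 + 0.1831·20 + 0.1609·75 + 0.1704·52 + 0.0585·97 + 1.1579·24 = 70.5143
Output multipliers (column sums of L):
  Textiles: 1.8499
  Energy: 1.8405
  Transport: 2.0718
  Finance: 2.0770
  Mining: 1.8014
  Agriculture: 1.6147
  Construction: 1.9242

Finance (2.0770)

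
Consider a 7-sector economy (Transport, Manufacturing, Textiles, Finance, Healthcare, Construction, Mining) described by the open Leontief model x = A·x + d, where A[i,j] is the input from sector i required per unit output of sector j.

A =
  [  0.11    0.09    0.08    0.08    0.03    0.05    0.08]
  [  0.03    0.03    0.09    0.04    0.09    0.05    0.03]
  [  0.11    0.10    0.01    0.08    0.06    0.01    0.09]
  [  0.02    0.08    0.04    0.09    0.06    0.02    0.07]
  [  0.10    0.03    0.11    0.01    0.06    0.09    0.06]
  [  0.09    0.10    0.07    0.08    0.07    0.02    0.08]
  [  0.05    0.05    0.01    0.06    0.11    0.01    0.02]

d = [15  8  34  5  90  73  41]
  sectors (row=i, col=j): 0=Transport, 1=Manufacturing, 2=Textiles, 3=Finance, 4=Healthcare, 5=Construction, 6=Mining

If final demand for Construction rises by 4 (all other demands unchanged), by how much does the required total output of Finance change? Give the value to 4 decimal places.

Form M = I − A:
  [  0.89   -0.09   -0.08   -0.08   -0.03   -0.05   -0.08]
  [ -0.03    0.97   -0.09   -0.04   -0.09   -0.05   -0.03]
  [ -0.11   -0.10    0.99   -0.08   -0.06   -0.01   -0.09]
  [ -0.02   -0.08   -0.04    0.91   -0.06   -0.02   -0.07]
  [ -0.10   -0.03   -0.11   -0.01    0.94   -0.09   -0.06]
  [ -0.09   -0.10   -0.07   -0.08   -0.07    0.98   -0.08]
  [ -0.05   -0.05   -0.01   -0.06   -0.11   -0.01    0.98]
Leontief inverse L = M⁻¹:
  [  1.1742    0.1521    0.1316    0.1385    0.0911    0.0816    0.1347]
  [  0.0802    1.0734    0.1279    0.0782    0.1323    0.0746    0.0709]
  [  0.1634    0.1496    1.0590    0.1278    0.1141    0.0412    0.1347]
  [  0.0613    0.1200    0.0774    1.1284    0.1061    0.0439    0.1065]
  [  0.1675    0.0896    0.1576    0.0627    1.1140    0.1195    0.1133]
  [  0.1520    0.1572    0.1223    0.1338    0.1301    1.0535    0.1320]
  [  0.0898    0.0831    0.0477    0.0899    0.1454    0.0352    1.0529]
Total output x = L · d:
  x_0 = 1.1742·15 + 0.1521·8 + 0.1316·34 + 0.1385·5 + 0.0911·90 + 0.0816·73 + 0.1347·41 = 43.6738
  x_1 = 0.0802·15 + 1.0734·8 + 0.1279·34 + 0.0782·5 + 0.1323·90 + 0.0746·73 + 0.0709·41 = 34.7978
  x_2 = 0.1634·15 + 0.1496·8 + 1.0590·34 + 0.1278·5 + 0.1141·90 + 0.0412·73 + 0.1347·41 = 59.0946
  x_3 = 0.0613·15 + 0.1200·8 + 0.0774·34 + 1.1284·5 + 0.1061·90 + 0.0439·73 + 0.1065·41 = 27.2793
  x_4 = 0.1675·15 + 0.0896·8 + 0.1576·34 + 0.0627·5 + 1.1140·90 + 0.1195·73 + 0.1133·41 = 122.5255
  x_5 = 0.1520·15 + 0.1572·8 + 0.1223·34 + 0.1338·5 + 0.1301·90 + 1.0535·73 + 0.1320·41 = 102.3868
  x_6 = 0.0898·15 + 0.0831·8 + 0.0477·34 + 0.0899·5 + 0.1454·90 + 0.0352·73 + 1.0529·41 = 62.9112
Δx_3 = L[3,5] · Δd_5 = 0.0439 · 4 = 0.1756

0.1756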